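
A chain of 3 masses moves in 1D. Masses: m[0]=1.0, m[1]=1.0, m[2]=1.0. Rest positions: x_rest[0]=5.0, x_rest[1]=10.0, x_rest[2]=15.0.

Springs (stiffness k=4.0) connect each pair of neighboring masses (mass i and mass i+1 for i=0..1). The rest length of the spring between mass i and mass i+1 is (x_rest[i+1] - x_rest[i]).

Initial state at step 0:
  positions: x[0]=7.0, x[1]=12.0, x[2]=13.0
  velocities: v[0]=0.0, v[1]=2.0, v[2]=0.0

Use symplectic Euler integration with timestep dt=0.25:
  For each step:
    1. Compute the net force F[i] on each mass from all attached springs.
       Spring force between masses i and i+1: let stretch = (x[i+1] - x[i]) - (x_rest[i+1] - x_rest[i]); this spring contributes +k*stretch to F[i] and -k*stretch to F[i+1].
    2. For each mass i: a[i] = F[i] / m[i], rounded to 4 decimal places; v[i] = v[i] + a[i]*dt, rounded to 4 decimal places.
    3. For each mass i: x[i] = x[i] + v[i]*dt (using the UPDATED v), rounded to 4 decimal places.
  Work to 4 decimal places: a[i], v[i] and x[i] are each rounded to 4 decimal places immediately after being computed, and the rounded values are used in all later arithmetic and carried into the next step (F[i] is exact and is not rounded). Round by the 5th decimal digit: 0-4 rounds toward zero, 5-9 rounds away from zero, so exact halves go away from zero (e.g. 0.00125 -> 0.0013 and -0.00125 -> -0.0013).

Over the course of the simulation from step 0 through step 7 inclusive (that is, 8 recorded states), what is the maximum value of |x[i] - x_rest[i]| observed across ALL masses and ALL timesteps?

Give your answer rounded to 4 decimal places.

Step 0: x=[7.0000 12.0000 13.0000] v=[0.0000 2.0000 0.0000]
Step 1: x=[7.0000 11.5000 14.0000] v=[0.0000 -2.0000 4.0000]
Step 2: x=[6.8750 10.5000 15.6250] v=[-0.5000 -4.0000 6.5000]
Step 3: x=[6.4063 9.8750 17.2188] v=[-1.8750 -2.5000 6.3750]
Step 4: x=[5.5547 10.2188 18.2266] v=[-3.4063 1.3751 4.0312]
Step 5: x=[4.6192 11.3985 18.4825] v=[-3.7422 4.7188 1.0234]
Step 6: x=[4.1285 12.6544 18.2174] v=[-1.9629 5.0235 -1.0606]
Step 7: x=[4.5193 13.1696 17.8115] v=[1.5630 2.0606 -1.6236]
Max displacement = 3.4825

Answer: 3.4825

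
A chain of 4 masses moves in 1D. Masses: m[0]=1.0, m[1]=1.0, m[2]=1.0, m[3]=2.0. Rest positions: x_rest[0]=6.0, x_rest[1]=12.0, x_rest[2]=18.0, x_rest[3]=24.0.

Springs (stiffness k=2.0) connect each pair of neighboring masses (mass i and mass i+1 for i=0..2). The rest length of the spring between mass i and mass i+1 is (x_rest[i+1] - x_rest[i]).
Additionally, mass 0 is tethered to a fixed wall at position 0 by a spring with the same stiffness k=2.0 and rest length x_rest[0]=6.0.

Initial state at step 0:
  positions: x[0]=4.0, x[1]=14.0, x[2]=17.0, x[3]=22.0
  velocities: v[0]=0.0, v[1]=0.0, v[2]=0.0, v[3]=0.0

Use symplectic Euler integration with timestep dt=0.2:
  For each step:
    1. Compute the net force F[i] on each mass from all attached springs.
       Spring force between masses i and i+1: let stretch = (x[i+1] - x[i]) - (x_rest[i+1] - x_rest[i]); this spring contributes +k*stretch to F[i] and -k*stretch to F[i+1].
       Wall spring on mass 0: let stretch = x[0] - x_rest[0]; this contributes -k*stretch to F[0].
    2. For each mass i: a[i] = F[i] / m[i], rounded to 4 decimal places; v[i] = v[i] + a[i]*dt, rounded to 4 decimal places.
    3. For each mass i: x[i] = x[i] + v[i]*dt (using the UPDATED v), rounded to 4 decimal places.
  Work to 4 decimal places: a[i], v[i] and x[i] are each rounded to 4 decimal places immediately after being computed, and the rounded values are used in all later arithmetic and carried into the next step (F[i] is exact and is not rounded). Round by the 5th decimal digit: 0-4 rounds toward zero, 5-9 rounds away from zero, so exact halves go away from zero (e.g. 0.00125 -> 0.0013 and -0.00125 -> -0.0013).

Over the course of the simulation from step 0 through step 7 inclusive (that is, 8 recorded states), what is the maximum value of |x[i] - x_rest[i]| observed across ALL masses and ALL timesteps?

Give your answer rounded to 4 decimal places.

Answer: 2.6332

Derivation:
Step 0: x=[4.0000 14.0000 17.0000 22.0000] v=[0.0000 0.0000 0.0000 0.0000]
Step 1: x=[4.4800 13.4400 17.1600 22.0400] v=[2.4000 -2.8000 0.8000 0.2000]
Step 2: x=[5.3184 12.4608 17.4128 22.1248] v=[4.1920 -4.8960 1.2640 0.4240]
Step 3: x=[6.3027 11.3064 17.6464 22.2611] v=[4.9216 -5.7722 1.1680 0.6816]
Step 4: x=[7.1831 10.2589 17.7420 22.4528] v=[4.4020 -5.2377 0.4779 0.9587]
Step 5: x=[7.7349 9.5639 17.6158 22.6961] v=[2.7591 -3.4748 -0.6310 1.2165]
Step 6: x=[7.8142 9.3668 17.2519 22.9762] v=[0.3967 -0.9856 -1.8196 1.4004]
Step 7: x=[7.3926 9.6763 16.7151 23.2673] v=[-2.1079 1.5474 -2.6839 1.4555]
Max displacement = 2.6332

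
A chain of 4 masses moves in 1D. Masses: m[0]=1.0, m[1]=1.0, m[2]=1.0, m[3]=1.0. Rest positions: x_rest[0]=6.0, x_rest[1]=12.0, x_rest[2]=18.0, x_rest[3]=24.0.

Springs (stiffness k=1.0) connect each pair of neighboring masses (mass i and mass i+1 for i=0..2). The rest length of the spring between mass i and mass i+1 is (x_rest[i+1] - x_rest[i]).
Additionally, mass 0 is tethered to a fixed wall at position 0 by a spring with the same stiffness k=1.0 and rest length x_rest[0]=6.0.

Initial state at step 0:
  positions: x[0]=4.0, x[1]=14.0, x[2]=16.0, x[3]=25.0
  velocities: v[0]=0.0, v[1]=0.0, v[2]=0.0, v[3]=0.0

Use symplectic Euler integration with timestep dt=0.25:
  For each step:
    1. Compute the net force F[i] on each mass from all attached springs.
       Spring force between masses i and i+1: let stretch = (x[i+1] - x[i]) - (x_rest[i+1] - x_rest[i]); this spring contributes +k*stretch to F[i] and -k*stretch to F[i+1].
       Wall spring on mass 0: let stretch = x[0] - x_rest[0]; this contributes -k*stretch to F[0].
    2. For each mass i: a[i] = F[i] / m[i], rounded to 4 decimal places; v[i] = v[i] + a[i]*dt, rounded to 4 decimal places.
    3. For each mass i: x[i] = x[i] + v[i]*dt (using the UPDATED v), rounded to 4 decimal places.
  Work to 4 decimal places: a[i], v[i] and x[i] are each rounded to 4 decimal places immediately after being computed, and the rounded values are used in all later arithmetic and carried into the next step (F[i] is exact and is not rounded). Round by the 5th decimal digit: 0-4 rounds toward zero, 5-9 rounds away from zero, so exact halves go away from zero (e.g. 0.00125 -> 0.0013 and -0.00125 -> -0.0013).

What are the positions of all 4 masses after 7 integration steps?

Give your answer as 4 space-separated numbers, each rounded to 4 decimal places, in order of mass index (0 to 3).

Step 0: x=[4.0000 14.0000 16.0000 25.0000] v=[0.0000 0.0000 0.0000 0.0000]
Step 1: x=[4.3750 13.5000 16.4375 24.8125] v=[1.5000 -2.0000 1.7500 -0.7500]
Step 2: x=[5.0469 12.6133 17.2149 24.4766] v=[2.6875 -3.5469 3.1094 -1.3438]
Step 3: x=[5.8763 11.5413 18.1585 24.0618] v=[3.3174 -4.2881 3.7744 -1.6592]
Step 4: x=[6.6925 10.5288 19.0575 23.6531] v=[3.2646 -4.0501 3.5959 -1.6350]
Step 5: x=[7.3302 9.8096 19.7107 23.3321] v=[2.5506 -2.8770 2.6126 -1.2839]
Step 6: x=[7.6647 9.5542 19.9714 23.1598] v=[1.3379 -1.0216 1.0427 -0.6893]
Step 7: x=[7.6382 9.8318 19.7803 23.1632] v=[-0.1059 1.1103 -0.7645 0.0136]

Answer: 7.6382 9.8318 19.7803 23.1632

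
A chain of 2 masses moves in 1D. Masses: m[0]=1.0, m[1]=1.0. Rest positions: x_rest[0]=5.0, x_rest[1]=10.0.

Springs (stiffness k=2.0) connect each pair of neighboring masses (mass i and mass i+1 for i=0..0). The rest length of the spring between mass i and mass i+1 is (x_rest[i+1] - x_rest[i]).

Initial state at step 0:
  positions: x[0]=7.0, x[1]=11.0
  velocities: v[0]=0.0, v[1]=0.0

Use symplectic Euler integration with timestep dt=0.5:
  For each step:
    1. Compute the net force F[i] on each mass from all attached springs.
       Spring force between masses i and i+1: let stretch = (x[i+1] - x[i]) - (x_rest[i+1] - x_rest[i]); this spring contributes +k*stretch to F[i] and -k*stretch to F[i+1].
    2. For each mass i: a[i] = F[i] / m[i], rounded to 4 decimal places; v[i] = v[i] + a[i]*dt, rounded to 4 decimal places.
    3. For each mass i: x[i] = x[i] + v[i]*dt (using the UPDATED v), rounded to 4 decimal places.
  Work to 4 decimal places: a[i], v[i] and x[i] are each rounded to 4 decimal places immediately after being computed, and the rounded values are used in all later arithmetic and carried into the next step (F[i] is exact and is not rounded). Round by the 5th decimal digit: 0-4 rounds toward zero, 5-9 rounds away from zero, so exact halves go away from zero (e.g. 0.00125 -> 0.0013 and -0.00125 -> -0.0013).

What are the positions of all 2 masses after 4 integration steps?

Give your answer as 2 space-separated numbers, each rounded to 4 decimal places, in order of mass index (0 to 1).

Step 0: x=[7.0000 11.0000] v=[0.0000 0.0000]
Step 1: x=[6.5000 11.5000] v=[-1.0000 1.0000]
Step 2: x=[6.0000 12.0000] v=[-1.0000 1.0000]
Step 3: x=[6.0000 12.0000] v=[0.0000 0.0000]
Step 4: x=[6.5000 11.5000] v=[1.0000 -1.0000]

Answer: 6.5000 11.5000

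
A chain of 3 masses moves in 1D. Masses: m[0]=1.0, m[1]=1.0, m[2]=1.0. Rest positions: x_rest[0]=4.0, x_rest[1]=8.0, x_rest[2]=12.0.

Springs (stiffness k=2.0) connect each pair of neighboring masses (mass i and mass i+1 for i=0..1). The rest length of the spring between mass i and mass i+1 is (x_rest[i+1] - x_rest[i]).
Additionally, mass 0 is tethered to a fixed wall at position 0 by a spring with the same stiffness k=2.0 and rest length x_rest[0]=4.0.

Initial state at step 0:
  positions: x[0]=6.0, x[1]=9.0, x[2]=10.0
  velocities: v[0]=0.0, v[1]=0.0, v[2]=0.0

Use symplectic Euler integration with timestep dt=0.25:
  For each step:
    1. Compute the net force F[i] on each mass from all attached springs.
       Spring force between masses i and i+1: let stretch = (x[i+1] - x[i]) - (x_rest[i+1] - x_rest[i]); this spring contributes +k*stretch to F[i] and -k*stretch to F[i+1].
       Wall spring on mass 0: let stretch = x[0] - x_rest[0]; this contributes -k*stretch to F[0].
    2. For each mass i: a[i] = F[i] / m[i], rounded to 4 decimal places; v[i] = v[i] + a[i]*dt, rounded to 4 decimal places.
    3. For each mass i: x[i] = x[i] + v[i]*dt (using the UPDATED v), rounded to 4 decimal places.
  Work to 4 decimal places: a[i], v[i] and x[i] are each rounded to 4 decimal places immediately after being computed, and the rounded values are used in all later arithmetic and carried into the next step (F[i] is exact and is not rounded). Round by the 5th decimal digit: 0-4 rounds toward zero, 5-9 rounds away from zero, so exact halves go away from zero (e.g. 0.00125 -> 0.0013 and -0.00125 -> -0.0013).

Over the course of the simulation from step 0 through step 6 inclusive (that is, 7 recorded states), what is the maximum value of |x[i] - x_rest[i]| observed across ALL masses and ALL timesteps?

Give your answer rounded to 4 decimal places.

Step 0: x=[6.0000 9.0000 10.0000] v=[0.0000 0.0000 0.0000]
Step 1: x=[5.6250 8.7500 10.3750] v=[-1.5000 -1.0000 1.5000]
Step 2: x=[4.9375 8.3125 11.0469] v=[-2.7500 -1.7500 2.6875]
Step 3: x=[4.0547 7.7949 11.8770] v=[-3.5313 -2.0703 3.3203]
Step 4: x=[3.1326 7.3201 12.6968] v=[-3.6886 -1.8994 3.2793]
Step 5: x=[2.3423 6.9939 13.3446] v=[-3.1612 -1.3048 2.5910]
Step 6: x=[1.8407 6.8801 13.6985] v=[-2.0066 -0.4553 1.4157]
Max displacement = 2.1593

Answer: 2.1593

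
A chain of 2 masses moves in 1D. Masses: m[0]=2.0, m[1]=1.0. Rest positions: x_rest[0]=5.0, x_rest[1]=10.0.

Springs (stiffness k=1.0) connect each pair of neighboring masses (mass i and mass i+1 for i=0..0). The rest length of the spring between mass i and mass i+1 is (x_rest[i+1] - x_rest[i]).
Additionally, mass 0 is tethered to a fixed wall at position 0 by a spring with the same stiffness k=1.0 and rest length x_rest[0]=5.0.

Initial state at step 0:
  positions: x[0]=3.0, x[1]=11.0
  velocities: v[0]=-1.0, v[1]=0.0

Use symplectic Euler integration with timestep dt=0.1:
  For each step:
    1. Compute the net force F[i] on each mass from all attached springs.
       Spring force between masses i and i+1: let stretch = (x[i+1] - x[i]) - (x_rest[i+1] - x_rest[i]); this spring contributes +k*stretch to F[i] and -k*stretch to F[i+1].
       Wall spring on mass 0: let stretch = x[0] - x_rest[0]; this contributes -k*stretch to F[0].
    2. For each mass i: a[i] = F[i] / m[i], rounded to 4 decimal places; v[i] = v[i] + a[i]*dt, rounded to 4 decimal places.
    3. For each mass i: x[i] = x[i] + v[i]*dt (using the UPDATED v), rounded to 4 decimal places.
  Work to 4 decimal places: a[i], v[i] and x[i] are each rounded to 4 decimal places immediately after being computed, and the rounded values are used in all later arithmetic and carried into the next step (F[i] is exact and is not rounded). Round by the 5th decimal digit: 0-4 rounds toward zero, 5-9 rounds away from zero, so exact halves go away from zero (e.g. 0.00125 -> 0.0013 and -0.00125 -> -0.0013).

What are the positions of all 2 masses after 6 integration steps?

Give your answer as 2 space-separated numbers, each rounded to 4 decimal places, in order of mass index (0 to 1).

Step 0: x=[3.0000 11.0000] v=[-1.0000 0.0000]
Step 1: x=[2.9250 10.9700] v=[-0.7500 -0.3000]
Step 2: x=[2.8756 10.9096] v=[-0.4940 -0.6045]
Step 3: x=[2.8520 10.8188] v=[-0.2361 -0.9079]
Step 4: x=[2.8540 10.6983] v=[0.0196 -1.2046]
Step 5: x=[2.8809 10.5494] v=[0.2691 -1.4890]
Step 6: x=[2.9318 10.3738] v=[0.5085 -1.7559]

Answer: 2.9318 10.3738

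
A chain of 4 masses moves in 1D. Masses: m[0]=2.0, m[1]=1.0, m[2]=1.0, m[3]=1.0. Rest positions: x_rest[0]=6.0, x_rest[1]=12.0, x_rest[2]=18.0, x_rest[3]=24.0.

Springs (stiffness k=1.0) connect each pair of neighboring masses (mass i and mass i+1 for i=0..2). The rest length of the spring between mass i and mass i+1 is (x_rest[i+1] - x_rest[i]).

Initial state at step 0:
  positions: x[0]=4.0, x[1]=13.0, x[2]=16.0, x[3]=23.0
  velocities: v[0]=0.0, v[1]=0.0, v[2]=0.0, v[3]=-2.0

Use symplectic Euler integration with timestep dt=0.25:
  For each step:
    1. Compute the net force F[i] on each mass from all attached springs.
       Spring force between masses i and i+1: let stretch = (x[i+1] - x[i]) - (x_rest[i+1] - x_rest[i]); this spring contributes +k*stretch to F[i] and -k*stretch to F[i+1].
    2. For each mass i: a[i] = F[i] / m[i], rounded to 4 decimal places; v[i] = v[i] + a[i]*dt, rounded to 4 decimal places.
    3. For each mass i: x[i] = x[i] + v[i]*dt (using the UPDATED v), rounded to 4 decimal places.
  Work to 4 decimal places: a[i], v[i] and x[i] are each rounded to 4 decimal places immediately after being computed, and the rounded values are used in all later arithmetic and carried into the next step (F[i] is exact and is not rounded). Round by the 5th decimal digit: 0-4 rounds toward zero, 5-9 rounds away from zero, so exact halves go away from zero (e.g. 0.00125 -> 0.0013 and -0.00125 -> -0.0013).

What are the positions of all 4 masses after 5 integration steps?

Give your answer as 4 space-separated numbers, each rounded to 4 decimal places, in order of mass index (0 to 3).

Step 0: x=[4.0000 13.0000 16.0000 23.0000] v=[0.0000 0.0000 0.0000 -2.0000]
Step 1: x=[4.0938 12.6250 16.2500 22.4375] v=[0.3750 -1.5000 1.0000 -2.2500]
Step 2: x=[4.2667 11.9434 16.6602 21.8633] v=[0.6914 -2.7266 1.6406 -2.2969]
Step 3: x=[4.4920 11.0768 17.1008 21.3389] v=[0.9010 -3.4666 1.7622 -2.0977]
Step 4: x=[4.7355 10.1751 17.4297 20.9246] v=[0.9741 -3.6068 1.3157 -1.6572]
Step 5: x=[4.9615 9.3868 17.5237 20.6669] v=[0.9041 -3.1531 0.3758 -1.0309]

Answer: 4.9615 9.3868 17.5237 20.6669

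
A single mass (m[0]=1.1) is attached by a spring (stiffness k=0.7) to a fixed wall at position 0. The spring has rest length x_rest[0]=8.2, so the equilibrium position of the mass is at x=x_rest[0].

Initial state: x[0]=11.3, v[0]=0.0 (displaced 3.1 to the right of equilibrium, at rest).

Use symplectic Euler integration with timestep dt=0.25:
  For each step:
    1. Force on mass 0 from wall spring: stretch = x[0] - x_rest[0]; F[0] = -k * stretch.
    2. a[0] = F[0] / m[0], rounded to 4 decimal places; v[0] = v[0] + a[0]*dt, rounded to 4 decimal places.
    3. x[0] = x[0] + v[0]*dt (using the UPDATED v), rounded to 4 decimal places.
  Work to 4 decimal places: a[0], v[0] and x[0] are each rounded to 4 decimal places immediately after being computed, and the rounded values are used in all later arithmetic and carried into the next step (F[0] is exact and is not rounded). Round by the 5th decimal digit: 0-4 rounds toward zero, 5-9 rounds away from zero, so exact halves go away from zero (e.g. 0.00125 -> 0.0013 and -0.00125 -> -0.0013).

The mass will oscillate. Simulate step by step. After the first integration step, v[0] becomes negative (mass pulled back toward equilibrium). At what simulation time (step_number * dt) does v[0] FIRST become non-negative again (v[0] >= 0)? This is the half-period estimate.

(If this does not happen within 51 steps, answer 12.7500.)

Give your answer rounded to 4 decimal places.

Step 0: x=[11.3000] v=[0.0000]
Step 1: x=[11.1767] v=[-0.4932]
Step 2: x=[10.9350] v=[-0.9668]
Step 3: x=[10.5845] v=[-1.4019]
Step 4: x=[10.1392] v=[-1.7813]
Step 5: x=[9.6168] v=[-2.0898]
Step 6: x=[9.0380] v=[-2.3152]
Step 7: x=[8.4259] v=[-2.4485]
Step 8: x=[7.8048] v=[-2.4845]
Step 9: x=[7.1994] v=[-2.4216]
Step 10: x=[6.6338] v=[-2.2624]
Step 11: x=[6.1305] v=[-2.0132]
Step 12: x=[5.7095] v=[-1.6840]
Step 13: x=[5.3876] v=[-1.2878]
Step 14: x=[5.1775] v=[-0.8404]
Step 15: x=[5.0876] v=[-0.3596]
Step 16: x=[5.1215] v=[0.1356]
First v>=0 after going negative at step 16, time=4.0000

Answer: 4.0000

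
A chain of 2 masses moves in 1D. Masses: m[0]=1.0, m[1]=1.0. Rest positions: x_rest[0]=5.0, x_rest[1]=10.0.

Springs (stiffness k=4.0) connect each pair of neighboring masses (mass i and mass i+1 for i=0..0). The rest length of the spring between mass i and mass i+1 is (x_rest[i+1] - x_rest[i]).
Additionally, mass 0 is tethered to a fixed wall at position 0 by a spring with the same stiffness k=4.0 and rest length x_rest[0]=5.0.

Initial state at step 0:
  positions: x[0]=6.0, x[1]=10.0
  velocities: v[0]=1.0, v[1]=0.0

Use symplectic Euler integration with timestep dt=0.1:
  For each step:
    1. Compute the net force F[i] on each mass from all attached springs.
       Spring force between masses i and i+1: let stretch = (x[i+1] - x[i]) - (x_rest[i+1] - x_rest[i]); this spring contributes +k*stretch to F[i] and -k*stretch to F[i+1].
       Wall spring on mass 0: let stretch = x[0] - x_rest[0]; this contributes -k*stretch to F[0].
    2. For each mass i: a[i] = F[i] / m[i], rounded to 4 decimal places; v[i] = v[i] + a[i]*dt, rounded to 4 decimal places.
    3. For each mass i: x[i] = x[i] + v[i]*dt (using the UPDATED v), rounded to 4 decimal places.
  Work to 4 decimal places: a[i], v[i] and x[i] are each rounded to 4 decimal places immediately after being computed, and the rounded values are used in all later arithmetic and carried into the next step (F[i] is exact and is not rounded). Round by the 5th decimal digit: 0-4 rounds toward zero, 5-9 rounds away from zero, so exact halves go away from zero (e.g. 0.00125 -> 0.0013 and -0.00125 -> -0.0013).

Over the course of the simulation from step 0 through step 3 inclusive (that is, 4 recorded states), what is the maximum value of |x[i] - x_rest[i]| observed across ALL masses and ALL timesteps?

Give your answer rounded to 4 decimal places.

Answer: 1.0200

Derivation:
Step 0: x=[6.0000 10.0000] v=[1.0000 0.0000]
Step 1: x=[6.0200 10.0400] v=[0.2000 0.4000]
Step 2: x=[5.9600 10.1192] v=[-0.6000 0.7920]
Step 3: x=[5.8280 10.2320] v=[-1.3203 1.1283]
Max displacement = 1.0200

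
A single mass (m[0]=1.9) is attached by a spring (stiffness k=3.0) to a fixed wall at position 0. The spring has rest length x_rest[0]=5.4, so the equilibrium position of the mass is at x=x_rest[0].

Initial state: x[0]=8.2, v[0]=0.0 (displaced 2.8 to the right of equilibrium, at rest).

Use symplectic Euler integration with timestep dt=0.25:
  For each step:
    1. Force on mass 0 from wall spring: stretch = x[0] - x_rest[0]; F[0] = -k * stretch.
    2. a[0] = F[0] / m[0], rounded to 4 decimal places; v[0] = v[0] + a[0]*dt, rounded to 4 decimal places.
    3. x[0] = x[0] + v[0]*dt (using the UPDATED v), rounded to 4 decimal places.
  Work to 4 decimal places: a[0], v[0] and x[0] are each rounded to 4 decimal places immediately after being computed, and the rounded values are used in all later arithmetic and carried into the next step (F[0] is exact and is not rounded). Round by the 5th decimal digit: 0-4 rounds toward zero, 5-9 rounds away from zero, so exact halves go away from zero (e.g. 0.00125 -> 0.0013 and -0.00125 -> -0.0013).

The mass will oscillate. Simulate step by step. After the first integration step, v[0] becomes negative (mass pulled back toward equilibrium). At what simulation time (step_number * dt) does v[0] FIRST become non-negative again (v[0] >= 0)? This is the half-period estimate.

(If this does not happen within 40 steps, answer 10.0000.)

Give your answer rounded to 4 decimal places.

Step 0: x=[8.2000] v=[0.0000]
Step 1: x=[7.9237] v=[-1.1053]
Step 2: x=[7.3983] v=[-2.1015]
Step 3: x=[6.6757] v=[-2.8903]
Step 4: x=[5.8272] v=[-3.3939]
Step 5: x=[4.9366] v=[-3.5625]
Step 6: x=[4.0917] v=[-3.3796]
Step 7: x=[3.3759] v=[-2.8632]
Step 8: x=[2.8599] v=[-2.0642]
Step 9: x=[2.5945] v=[-1.0615]
Step 10: x=[2.6060] v=[0.0459]
First v>=0 after going negative at step 10, time=2.5000

Answer: 2.5000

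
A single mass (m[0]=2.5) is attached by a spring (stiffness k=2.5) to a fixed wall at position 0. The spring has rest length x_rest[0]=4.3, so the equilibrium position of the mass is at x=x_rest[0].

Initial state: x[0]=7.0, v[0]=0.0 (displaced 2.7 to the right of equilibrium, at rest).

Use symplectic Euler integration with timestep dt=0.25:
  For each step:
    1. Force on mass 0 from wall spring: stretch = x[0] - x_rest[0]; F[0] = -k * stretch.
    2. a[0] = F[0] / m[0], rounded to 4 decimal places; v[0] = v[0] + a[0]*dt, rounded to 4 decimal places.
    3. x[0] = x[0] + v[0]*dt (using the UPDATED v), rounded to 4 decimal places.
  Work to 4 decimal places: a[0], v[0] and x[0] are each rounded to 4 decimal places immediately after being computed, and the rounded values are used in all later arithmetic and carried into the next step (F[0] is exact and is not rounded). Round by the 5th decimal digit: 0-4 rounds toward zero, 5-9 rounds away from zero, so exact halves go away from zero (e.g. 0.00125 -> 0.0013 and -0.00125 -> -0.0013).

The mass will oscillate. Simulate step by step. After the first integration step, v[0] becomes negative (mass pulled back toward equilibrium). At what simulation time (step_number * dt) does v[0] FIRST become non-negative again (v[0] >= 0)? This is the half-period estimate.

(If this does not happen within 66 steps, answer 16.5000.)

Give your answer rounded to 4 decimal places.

Answer: 3.2500

Derivation:
Step 0: x=[7.0000] v=[0.0000]
Step 1: x=[6.8313] v=[-0.6750]
Step 2: x=[6.5044] v=[-1.3078]
Step 3: x=[6.0397] v=[-1.8589]
Step 4: x=[5.4663] v=[-2.2938]
Step 5: x=[4.8200] v=[-2.5854]
Step 6: x=[4.1412] v=[-2.7154]
Step 7: x=[3.4723] v=[-2.6757]
Step 8: x=[2.8551] v=[-2.4688]
Step 9: x=[2.3282] v=[-2.1076]
Step 10: x=[1.9245] v=[-1.6147]
Step 11: x=[1.6693] v=[-1.0208]
Step 12: x=[1.5785] v=[-0.3631]
Step 13: x=[1.6578] v=[0.3173]
First v>=0 after going negative at step 13, time=3.2500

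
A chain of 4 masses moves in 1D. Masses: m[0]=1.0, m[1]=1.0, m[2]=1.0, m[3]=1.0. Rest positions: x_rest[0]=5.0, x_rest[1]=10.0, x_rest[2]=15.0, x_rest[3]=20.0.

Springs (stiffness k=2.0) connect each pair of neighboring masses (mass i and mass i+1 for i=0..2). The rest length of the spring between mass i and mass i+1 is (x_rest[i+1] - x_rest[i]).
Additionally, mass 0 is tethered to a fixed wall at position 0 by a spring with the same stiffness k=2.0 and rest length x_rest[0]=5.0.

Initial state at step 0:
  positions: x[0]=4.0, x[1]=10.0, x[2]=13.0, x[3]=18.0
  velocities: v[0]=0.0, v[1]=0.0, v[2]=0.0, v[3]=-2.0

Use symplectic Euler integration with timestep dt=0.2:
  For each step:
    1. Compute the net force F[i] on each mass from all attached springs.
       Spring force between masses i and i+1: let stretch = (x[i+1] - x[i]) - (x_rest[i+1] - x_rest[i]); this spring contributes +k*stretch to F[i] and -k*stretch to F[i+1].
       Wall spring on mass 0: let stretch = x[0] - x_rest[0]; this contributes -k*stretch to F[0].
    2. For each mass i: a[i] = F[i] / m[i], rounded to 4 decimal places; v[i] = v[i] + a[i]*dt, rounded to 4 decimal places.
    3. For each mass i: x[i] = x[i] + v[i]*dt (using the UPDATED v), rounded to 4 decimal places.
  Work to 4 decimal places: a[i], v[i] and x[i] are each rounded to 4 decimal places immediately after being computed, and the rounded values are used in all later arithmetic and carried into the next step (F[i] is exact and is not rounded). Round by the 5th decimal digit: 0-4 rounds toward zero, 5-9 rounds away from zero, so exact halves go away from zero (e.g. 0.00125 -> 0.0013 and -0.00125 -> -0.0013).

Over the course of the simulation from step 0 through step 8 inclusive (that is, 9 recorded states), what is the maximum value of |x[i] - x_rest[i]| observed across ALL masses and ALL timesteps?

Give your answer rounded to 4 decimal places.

Answer: 3.1485

Derivation:
Step 0: x=[4.0000 10.0000 13.0000 18.0000] v=[0.0000 0.0000 0.0000 -2.0000]
Step 1: x=[4.1600 9.7600 13.1600 17.6000] v=[0.8000 -1.2000 0.8000 -2.0000]
Step 2: x=[4.4352 9.3440 13.4032 17.2448] v=[1.3760 -2.0800 1.2160 -1.7760]
Step 3: x=[4.7483 8.8600 13.6290 16.9823] v=[1.5654 -2.4198 1.1290 -1.3126]
Step 4: x=[5.0105 8.4286 13.7415 16.8515] v=[1.3108 -2.1569 0.5627 -0.6539]
Step 5: x=[5.1453 8.1488 13.6778 16.8719] v=[0.6738 -1.3990 -0.3185 0.1021]
Step 6: x=[5.1087 8.0710 13.4273 17.0368] v=[-0.1829 -0.3888 -1.2525 0.8245]
Step 7: x=[4.9004 8.1848 13.0371 17.3129] v=[-1.0415 0.5688 -1.9512 1.3807]
Step 8: x=[4.5628 8.4240 12.6007 17.6470] v=[-1.6879 1.1960 -2.1818 1.6704]
Max displacement = 3.1485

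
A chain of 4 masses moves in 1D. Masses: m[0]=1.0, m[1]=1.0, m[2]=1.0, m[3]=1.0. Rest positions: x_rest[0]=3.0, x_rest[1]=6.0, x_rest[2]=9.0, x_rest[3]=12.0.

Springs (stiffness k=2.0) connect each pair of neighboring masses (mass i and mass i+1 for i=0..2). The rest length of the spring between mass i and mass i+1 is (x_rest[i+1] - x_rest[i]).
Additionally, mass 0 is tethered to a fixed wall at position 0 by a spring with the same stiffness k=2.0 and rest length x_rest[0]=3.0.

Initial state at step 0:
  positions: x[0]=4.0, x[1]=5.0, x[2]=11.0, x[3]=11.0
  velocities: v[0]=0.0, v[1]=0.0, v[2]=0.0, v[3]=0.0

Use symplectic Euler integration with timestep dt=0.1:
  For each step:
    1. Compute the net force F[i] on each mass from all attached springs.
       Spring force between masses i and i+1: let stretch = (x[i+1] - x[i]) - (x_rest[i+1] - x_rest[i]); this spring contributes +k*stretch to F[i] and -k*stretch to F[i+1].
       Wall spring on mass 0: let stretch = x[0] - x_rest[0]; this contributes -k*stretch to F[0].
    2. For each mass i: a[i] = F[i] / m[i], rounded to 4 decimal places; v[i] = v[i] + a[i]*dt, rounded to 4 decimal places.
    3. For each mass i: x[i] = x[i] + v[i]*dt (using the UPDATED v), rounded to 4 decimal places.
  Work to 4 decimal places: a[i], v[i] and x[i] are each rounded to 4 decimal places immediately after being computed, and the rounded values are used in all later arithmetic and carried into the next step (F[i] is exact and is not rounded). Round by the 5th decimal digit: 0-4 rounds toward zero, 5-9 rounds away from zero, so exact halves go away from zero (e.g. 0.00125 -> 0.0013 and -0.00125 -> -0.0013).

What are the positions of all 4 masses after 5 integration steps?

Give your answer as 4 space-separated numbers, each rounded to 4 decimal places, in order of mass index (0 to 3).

Step 0: x=[4.0000 5.0000 11.0000 11.0000] v=[0.0000 0.0000 0.0000 0.0000]
Step 1: x=[3.9400 5.1000 10.8800 11.0600] v=[-0.6000 1.0000 -1.2000 0.6000]
Step 2: x=[3.8244 5.2924 10.6480 11.1764] v=[-1.1560 1.9240 -2.3200 1.1640]
Step 3: x=[3.6617 5.5626 10.3195 11.3422] v=[-1.6273 2.7015 -3.2854 1.6583]
Step 4: x=[3.4638 5.8899 9.9163 11.5476] v=[-1.9795 3.2727 -4.0322 2.0538]
Step 5: x=[3.2451 6.2492 9.4652 11.7804] v=[-2.1870 3.5928 -4.5112 2.3275]

Answer: 3.2451 6.2492 9.4652 11.7804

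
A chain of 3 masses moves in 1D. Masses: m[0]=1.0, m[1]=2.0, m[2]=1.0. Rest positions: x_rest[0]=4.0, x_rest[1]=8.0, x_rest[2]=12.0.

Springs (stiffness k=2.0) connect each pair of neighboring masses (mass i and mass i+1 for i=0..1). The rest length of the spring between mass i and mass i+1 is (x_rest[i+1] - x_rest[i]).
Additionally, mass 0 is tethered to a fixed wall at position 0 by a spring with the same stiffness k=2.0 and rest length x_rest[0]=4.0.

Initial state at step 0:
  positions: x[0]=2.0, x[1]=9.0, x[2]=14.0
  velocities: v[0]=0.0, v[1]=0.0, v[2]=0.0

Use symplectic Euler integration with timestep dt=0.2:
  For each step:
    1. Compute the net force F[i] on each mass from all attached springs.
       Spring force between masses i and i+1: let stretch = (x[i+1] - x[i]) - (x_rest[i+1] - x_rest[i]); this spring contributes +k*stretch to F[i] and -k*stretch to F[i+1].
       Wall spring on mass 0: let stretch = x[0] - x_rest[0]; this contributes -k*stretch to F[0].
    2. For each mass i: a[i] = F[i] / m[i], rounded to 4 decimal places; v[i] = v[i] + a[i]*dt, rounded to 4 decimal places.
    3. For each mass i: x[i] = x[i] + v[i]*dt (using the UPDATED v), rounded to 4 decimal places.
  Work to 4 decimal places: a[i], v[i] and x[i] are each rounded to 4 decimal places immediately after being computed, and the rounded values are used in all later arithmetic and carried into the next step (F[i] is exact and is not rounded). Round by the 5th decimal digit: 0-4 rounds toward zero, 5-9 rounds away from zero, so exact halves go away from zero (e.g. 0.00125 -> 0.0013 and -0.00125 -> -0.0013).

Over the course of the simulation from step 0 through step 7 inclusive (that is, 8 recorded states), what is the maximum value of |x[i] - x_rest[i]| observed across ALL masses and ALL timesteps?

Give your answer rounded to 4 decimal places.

Answer: 2.6512

Derivation:
Step 0: x=[2.0000 9.0000 14.0000] v=[0.0000 0.0000 0.0000]
Step 1: x=[2.4000 8.9200 13.9200] v=[2.0000 -0.4000 -0.4000]
Step 2: x=[3.1296 8.7792 13.7600] v=[3.6480 -0.7040 -0.8000]
Step 3: x=[4.0608 8.6116 13.5215] v=[4.6560 -0.8378 -1.1923]
Step 4: x=[5.0312 8.4584 13.2102] v=[4.8520 -0.7660 -1.5563]
Step 5: x=[5.8733 8.3582 12.8388] v=[4.2104 -0.5011 -1.8570]
Step 6: x=[6.4443 8.3378 12.4290] v=[2.8550 -0.1020 -2.0492]
Step 7: x=[6.6512 8.4053 12.0119] v=[1.0347 0.3375 -2.0857]
Max displacement = 2.6512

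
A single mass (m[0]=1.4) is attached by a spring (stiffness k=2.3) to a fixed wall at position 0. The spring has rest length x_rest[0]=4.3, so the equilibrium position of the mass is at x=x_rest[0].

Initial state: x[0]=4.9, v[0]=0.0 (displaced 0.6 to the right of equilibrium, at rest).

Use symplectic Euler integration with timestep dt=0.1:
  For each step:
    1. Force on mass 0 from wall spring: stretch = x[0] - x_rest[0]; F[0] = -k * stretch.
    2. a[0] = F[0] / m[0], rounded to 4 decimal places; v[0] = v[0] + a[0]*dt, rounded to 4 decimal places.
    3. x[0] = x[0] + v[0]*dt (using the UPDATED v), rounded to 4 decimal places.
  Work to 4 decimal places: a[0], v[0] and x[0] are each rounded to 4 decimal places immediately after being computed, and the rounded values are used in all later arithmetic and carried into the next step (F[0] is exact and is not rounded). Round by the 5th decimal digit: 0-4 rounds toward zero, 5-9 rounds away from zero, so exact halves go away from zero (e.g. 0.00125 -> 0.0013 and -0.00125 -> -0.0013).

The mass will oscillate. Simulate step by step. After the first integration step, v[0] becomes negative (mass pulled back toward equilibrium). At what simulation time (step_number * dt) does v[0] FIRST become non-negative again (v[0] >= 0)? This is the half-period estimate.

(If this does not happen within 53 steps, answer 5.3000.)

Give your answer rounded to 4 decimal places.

Answer: 2.5000

Derivation:
Step 0: x=[4.9000] v=[0.0000]
Step 1: x=[4.8901] v=[-0.0986]
Step 2: x=[4.8705] v=[-0.1956]
Step 3: x=[4.8416] v=[-0.2893]
Step 4: x=[4.8038] v=[-0.3783]
Step 5: x=[4.7577] v=[-0.4611]
Step 6: x=[4.7041] v=[-0.5363]
Step 7: x=[4.6438] v=[-0.6027]
Step 8: x=[4.5779] v=[-0.6592]
Step 9: x=[4.5074] v=[-0.7049]
Step 10: x=[4.4335] v=[-0.7390]
Step 11: x=[4.3574] v=[-0.7609]
Step 12: x=[4.2804] v=[-0.7703]
Step 13: x=[4.2037] v=[-0.7671]
Step 14: x=[4.1286] v=[-0.7513]
Step 15: x=[4.0563] v=[-0.7231]
Step 16: x=[3.9880] v=[-0.6831]
Step 17: x=[3.9248] v=[-0.6318]
Step 18: x=[3.8678] v=[-0.5702]
Step 19: x=[3.8179] v=[-0.4992]
Step 20: x=[3.7759] v=[-0.4200]
Step 21: x=[3.7425] v=[-0.3339]
Step 22: x=[3.7183] v=[-0.2423]
Step 23: x=[3.7036] v=[-0.1467]
Step 24: x=[3.6987] v=[-0.0487]
Step 25: x=[3.7037] v=[0.0501]
First v>=0 after going negative at step 25, time=2.5000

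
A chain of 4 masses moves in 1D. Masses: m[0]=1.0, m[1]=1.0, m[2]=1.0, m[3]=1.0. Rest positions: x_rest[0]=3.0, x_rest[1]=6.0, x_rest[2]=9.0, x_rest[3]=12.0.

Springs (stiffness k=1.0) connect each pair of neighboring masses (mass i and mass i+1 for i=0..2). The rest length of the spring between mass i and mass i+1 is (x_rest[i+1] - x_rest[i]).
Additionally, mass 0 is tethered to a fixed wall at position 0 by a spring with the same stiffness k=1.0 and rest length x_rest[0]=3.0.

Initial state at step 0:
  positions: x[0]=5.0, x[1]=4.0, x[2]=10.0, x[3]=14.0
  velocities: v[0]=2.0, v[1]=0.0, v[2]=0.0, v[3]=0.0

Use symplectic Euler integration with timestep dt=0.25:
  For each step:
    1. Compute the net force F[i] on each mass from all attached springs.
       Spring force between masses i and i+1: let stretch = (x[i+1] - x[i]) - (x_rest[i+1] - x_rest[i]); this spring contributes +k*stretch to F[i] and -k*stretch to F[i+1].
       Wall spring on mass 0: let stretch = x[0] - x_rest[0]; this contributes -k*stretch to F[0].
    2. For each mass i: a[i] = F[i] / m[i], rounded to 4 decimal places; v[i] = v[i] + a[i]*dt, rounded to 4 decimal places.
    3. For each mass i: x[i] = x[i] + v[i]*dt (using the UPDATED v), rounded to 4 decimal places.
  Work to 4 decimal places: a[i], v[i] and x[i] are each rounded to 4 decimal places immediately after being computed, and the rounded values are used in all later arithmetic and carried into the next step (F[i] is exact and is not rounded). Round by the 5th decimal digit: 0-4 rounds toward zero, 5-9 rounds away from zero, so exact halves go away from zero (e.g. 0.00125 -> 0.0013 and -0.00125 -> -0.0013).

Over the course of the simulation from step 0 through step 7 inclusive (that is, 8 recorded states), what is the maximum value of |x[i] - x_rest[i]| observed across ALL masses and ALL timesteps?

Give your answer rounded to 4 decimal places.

Answer: 3.5411

Derivation:
Step 0: x=[5.0000 4.0000 10.0000 14.0000] v=[2.0000 0.0000 0.0000 0.0000]
Step 1: x=[5.1250 4.4375 9.8750 13.9375] v=[0.5000 1.7500 -0.5000 -0.2500]
Step 2: x=[4.8867 5.2578 9.6641 13.8086] v=[-0.9531 3.2813 -0.8438 -0.5156]
Step 3: x=[4.3662 6.3303 9.4368 13.6082] v=[-2.0820 4.2901 -0.9093 -0.8017]
Step 4: x=[3.6956 7.4742 9.2760 13.3346] v=[-2.6825 4.5757 -0.6431 -1.0946]
Step 5: x=[3.0302 8.4946 9.2563 12.9948] v=[-2.6618 4.0815 -0.0789 -1.3593]
Step 6: x=[2.5169 9.2211 9.4226 12.6088] v=[-2.0533 2.9058 0.6653 -1.5439]
Step 7: x=[2.2653 9.5411 9.7755 12.2112] v=[-1.0065 1.2801 1.4115 -1.5905]
Max displacement = 3.5411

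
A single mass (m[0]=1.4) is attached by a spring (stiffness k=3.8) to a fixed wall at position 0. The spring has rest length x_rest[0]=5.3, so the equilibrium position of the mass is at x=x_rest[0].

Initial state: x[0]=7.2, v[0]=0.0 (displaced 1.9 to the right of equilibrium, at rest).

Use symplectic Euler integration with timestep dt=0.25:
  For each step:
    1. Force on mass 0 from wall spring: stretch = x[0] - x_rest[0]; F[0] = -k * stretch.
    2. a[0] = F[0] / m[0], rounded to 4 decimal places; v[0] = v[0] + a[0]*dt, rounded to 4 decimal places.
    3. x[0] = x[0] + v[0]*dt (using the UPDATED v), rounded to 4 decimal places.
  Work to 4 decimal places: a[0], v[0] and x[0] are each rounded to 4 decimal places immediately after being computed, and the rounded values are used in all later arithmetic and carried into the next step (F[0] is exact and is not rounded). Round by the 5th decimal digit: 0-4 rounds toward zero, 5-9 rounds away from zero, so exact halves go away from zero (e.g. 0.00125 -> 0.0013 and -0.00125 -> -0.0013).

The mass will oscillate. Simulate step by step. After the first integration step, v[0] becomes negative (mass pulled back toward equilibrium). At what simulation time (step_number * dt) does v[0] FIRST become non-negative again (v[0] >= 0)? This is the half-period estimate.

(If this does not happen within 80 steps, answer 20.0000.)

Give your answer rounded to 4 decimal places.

Step 0: x=[7.2000] v=[0.0000]
Step 1: x=[6.8777] v=[-1.2893]
Step 2: x=[6.2877] v=[-2.3599]
Step 3: x=[5.5302] v=[-3.0301]
Step 4: x=[4.7336] v=[-3.1863]
Step 5: x=[4.0331] v=[-2.8020]
Step 6: x=[3.5475] v=[-1.9423]
Step 7: x=[3.3592] v=[-0.7531]
Step 8: x=[3.5002] v=[0.5639]
First v>=0 after going negative at step 8, time=2.0000

Answer: 2.0000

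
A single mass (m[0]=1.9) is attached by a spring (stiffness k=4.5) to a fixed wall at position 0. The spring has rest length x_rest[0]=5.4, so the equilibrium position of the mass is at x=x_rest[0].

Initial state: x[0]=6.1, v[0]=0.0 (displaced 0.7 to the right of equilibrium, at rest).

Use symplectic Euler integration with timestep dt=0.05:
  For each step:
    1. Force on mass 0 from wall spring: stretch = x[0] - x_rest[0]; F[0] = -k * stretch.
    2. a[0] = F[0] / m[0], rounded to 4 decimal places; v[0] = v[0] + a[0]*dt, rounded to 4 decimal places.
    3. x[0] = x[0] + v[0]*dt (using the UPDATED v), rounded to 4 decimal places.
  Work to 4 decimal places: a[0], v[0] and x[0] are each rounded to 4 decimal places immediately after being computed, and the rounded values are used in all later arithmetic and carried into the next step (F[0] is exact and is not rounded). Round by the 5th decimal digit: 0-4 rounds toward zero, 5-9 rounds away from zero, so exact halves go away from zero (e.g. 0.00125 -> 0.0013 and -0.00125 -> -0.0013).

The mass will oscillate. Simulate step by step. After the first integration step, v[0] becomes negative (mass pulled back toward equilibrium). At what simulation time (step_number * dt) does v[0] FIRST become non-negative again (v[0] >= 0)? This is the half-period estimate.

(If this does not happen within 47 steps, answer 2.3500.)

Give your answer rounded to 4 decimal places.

Answer: 2.0500

Derivation:
Step 0: x=[6.1000] v=[0.0000]
Step 1: x=[6.0959] v=[-0.0829]
Step 2: x=[6.0876] v=[-0.1653]
Step 3: x=[6.0753] v=[-0.2467]
Step 4: x=[6.0590] v=[-0.3267]
Step 5: x=[6.0388] v=[-0.4047]
Step 6: x=[6.0148] v=[-0.4803]
Step 7: x=[5.9871] v=[-0.5531]
Step 8: x=[5.9560] v=[-0.6226]
Step 9: x=[5.9216] v=[-0.6884]
Step 10: x=[5.8841] v=[-0.7502]
Step 11: x=[5.8437] v=[-0.8075]
Step 12: x=[5.8007] v=[-0.8600]
Step 13: x=[5.7553] v=[-0.9075]
Step 14: x=[5.7078] v=[-0.9496]
Step 15: x=[5.6585] v=[-0.9861]
Step 16: x=[5.6077] v=[-1.0167]
Step 17: x=[5.5556] v=[-1.0413]
Step 18: x=[5.5026] v=[-1.0597]
Step 19: x=[5.4490] v=[-1.0719]
Step 20: x=[5.3951] v=[-1.0777]
Step 21: x=[5.3412] v=[-1.0771]
Step 22: x=[5.2877] v=[-1.0701]
Step 23: x=[5.2349] v=[-1.0568]
Step 24: x=[5.1830] v=[-1.0373]
Step 25: x=[5.1324] v=[-1.0116]
Step 26: x=[5.0834] v=[-0.9799]
Step 27: x=[5.0363] v=[-0.9424]
Step 28: x=[4.9913] v=[-0.8993]
Step 29: x=[4.9488] v=[-0.8509]
Step 30: x=[4.9089] v=[-0.7975]
Step 31: x=[4.8719] v=[-0.7393]
Step 32: x=[4.8381] v=[-0.6768]
Step 33: x=[4.8076] v=[-0.6103]
Step 34: x=[4.7806] v=[-0.5401]
Step 35: x=[4.7573] v=[-0.4668]
Step 36: x=[4.7378] v=[-0.3907]
Step 37: x=[4.7222] v=[-0.3123]
Step 38: x=[4.7106] v=[-0.2320]
Step 39: x=[4.7031] v=[-0.1504]
Step 40: x=[4.6997] v=[-0.0679]
Step 41: x=[4.7005] v=[0.0150]
First v>=0 after going negative at step 41, time=2.0500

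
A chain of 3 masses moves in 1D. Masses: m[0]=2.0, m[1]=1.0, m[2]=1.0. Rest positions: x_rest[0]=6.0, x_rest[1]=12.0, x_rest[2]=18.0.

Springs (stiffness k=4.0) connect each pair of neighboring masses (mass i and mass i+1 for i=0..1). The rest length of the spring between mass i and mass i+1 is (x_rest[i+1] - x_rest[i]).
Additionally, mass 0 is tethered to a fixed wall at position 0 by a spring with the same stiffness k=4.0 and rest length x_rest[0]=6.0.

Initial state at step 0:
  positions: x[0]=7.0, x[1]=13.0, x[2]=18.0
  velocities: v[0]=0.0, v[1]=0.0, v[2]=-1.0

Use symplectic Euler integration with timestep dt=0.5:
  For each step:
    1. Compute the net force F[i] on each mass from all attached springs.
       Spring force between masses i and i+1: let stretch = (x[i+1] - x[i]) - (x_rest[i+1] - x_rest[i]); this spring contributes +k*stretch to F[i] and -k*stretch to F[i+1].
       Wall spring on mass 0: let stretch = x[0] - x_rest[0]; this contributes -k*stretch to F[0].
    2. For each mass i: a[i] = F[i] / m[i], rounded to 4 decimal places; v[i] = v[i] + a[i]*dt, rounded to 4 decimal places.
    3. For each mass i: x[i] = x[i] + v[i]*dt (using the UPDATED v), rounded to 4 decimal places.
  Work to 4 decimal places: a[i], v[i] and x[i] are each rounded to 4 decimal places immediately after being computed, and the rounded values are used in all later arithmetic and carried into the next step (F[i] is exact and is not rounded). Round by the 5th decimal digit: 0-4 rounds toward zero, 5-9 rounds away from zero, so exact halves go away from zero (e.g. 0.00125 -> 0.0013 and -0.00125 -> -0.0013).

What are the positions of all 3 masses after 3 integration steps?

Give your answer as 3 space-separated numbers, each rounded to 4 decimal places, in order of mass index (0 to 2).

Answer: 5.0000 12.0000 18.0000

Derivation:
Step 0: x=[7.0000 13.0000 18.0000] v=[0.0000 0.0000 -1.0000]
Step 1: x=[6.5000 12.0000 18.5000] v=[-1.0000 -2.0000 1.0000]
Step 2: x=[5.5000 12.0000 18.5000] v=[-2.0000 0.0000 0.0000]
Step 3: x=[5.0000 12.0000 18.0000] v=[-1.0000 0.0000 -1.0000]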